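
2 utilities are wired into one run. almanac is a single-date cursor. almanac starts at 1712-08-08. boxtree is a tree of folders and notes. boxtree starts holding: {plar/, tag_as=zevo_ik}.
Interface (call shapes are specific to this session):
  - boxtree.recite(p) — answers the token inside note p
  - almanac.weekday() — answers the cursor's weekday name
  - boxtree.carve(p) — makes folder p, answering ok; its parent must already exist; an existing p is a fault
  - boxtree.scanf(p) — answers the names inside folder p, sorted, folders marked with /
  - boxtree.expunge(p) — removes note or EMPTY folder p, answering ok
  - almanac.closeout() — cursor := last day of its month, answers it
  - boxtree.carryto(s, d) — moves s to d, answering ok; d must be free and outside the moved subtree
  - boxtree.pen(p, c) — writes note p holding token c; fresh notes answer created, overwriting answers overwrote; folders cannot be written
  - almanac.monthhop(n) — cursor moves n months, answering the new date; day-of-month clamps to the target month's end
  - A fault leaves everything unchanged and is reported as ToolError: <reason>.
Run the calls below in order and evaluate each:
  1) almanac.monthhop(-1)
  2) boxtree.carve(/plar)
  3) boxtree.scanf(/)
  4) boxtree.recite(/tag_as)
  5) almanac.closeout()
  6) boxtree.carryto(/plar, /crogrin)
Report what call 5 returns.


Answer: 1712-07-31

Derivation:
// almanac.monthhop(n: -1) -> 1712-07-08
// boxtree.carve(p: /plar) -> ToolError: exists
// boxtree.scanf(p: /) -> [plar/, tag_as]
// boxtree.recite(p: /tag_as) -> zevo_ik
// almanac.closeout() -> 1712-07-31
// boxtree.carryto(s: /plar, d: /crogrin) -> ok


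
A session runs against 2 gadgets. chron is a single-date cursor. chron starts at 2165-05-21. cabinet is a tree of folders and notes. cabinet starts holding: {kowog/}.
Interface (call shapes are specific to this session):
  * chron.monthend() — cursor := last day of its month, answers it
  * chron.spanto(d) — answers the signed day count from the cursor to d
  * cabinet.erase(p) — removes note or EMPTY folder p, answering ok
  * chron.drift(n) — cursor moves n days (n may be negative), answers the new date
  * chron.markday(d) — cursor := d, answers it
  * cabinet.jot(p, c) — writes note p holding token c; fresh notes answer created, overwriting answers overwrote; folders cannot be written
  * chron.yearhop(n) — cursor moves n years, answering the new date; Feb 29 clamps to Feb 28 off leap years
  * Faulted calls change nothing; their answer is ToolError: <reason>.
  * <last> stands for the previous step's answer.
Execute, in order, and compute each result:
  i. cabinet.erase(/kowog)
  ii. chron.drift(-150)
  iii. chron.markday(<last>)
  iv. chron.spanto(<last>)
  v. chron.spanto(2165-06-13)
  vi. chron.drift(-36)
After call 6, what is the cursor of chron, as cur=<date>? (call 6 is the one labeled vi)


·→ erase(p: /kowog)
·← ok
·→ drift(n: -150)
·← 2164-12-22
·→ markday(d: <last>)
·← 2164-12-22
·→ spanto(d: <last>)
·← 0
·→ spanto(d: 2165-06-13)
·← 173
·→ drift(n: -36)
·← 2164-11-16

Answer: cur=2164-11-16


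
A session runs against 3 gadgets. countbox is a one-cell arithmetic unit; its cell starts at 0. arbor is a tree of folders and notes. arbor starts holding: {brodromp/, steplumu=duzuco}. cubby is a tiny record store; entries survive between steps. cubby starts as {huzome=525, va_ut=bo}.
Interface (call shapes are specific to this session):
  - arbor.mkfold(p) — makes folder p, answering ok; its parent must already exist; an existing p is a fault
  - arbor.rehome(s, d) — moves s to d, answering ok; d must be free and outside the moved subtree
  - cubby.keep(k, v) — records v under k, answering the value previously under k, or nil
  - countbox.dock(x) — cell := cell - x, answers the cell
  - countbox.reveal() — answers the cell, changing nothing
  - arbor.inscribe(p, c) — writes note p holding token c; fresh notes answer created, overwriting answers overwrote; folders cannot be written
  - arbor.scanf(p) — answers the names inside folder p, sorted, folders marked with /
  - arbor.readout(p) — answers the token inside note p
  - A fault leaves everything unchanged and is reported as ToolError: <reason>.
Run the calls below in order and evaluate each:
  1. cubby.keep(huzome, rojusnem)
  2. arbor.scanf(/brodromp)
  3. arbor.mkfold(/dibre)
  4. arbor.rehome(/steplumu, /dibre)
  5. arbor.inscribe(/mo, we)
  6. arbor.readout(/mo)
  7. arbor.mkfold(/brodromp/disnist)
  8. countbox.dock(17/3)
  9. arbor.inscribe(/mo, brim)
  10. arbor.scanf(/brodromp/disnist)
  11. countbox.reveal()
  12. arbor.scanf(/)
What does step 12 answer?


-- cubby.keep(k=huzome, v=rojusnem) ~> 525
-- arbor.scanf(p=/brodromp) ~> []
-- arbor.mkfold(p=/dibre) ~> ok
-- arbor.rehome(s=/steplumu, d=/dibre) ~> ToolError: exists
-- arbor.inscribe(p=/mo, c=we) ~> created
-- arbor.readout(p=/mo) ~> we
-- arbor.mkfold(p=/brodromp/disnist) ~> ok
-- countbox.dock(x=17/3) ~> -17/3
-- arbor.inscribe(p=/mo, c=brim) ~> overwrote
-- arbor.scanf(p=/brodromp/disnist) ~> []
-- countbox.reveal() ~> -17/3
-- arbor.scanf(p=/) ~> [brodromp/, dibre/, mo, steplumu]

Answer: [brodromp/, dibre/, mo, steplumu]


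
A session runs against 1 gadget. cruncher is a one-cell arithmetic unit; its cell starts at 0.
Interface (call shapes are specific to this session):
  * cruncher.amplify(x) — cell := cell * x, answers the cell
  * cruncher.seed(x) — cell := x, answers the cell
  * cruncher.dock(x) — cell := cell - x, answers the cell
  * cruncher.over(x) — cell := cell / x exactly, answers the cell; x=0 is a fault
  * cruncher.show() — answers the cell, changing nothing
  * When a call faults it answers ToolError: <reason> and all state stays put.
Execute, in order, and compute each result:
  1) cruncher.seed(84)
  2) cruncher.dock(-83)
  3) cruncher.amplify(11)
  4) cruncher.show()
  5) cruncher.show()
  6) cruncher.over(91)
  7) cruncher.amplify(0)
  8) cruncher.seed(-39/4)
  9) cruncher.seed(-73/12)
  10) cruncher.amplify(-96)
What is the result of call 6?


-> seed(84)
<- 84
-> dock(-83)
<- 167
-> amplify(11)
<- 1837
-> show()
<- 1837
-> show()
<- 1837
-> over(91)
<- 1837/91
-> amplify(0)
<- 0
-> seed(-39/4)
<- -39/4
-> seed(-73/12)
<- -73/12
-> amplify(-96)
<- 584

Answer: 1837/91


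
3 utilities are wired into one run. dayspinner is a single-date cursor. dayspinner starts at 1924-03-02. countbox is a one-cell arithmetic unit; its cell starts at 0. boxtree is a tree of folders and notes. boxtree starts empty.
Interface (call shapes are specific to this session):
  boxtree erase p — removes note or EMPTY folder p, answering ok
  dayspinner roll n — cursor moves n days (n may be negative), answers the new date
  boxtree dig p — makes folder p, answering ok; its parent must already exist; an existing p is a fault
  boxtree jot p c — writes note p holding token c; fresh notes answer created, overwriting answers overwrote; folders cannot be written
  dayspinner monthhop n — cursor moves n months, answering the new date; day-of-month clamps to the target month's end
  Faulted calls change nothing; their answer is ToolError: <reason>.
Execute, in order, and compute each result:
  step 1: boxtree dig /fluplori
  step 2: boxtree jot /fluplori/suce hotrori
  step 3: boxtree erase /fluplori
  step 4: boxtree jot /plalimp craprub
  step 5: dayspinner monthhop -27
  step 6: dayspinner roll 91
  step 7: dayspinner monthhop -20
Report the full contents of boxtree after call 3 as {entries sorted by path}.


Answer: {fluplori/, fluplori/suce=hotrori}

Derivation:
! boxtree dig(p='/fluplori') == ok
! boxtree jot(p='/fluplori/suce', c='hotrori') == created
! boxtree erase(p='/fluplori') == ToolError: not empty
! boxtree jot(p='/plalimp', c='craprub') == created
! dayspinner monthhop(n='-27') == 1921-12-02
! dayspinner roll(n='91') == 1922-03-03
! dayspinner monthhop(n='-20') == 1920-07-03


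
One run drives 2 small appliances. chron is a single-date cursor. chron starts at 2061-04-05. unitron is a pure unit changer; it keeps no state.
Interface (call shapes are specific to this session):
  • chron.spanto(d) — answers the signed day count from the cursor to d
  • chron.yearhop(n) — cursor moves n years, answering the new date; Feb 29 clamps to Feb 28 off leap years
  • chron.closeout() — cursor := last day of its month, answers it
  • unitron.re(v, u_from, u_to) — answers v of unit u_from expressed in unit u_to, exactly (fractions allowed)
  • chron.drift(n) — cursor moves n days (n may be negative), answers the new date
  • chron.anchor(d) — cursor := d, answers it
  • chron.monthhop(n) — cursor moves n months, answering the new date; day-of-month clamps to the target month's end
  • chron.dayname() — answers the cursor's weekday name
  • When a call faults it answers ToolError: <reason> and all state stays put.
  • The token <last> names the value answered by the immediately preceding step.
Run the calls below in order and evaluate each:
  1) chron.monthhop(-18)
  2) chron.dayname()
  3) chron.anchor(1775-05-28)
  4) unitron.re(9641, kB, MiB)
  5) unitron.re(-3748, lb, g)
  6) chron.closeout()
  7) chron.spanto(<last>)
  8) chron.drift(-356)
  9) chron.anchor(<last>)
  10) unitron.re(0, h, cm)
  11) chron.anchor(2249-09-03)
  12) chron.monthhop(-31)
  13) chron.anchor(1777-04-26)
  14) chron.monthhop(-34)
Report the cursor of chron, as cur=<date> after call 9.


Answer: cur=1774-06-09

Derivation:
→ chron.monthhop(n: -18)
← 2059-10-05
→ chron.dayname()
← Sunday
→ chron.anchor(d: 1775-05-28)
← 1775-05-28
→ unitron.re(v: 9641, u_from: kB, u_to: MiB)
← 1205125/131072
→ unitron.re(v: -3748, u_from: lb, u_to: g)
← -42501605069/25000
→ chron.closeout()
← 1775-05-31
→ chron.spanto(d: <last>)
← 0
→ chron.drift(n: -356)
← 1774-06-09
→ chron.anchor(d: <last>)
← 1774-06-09
→ unitron.re(v: 0, u_from: h, u_to: cm)
← ToolError: incompatible units
→ chron.anchor(d: 2249-09-03)
← 2249-09-03
→ chron.monthhop(n: -31)
← 2247-02-03
→ chron.anchor(d: 1777-04-26)
← 1777-04-26
→ chron.monthhop(n: -34)
← 1774-06-26


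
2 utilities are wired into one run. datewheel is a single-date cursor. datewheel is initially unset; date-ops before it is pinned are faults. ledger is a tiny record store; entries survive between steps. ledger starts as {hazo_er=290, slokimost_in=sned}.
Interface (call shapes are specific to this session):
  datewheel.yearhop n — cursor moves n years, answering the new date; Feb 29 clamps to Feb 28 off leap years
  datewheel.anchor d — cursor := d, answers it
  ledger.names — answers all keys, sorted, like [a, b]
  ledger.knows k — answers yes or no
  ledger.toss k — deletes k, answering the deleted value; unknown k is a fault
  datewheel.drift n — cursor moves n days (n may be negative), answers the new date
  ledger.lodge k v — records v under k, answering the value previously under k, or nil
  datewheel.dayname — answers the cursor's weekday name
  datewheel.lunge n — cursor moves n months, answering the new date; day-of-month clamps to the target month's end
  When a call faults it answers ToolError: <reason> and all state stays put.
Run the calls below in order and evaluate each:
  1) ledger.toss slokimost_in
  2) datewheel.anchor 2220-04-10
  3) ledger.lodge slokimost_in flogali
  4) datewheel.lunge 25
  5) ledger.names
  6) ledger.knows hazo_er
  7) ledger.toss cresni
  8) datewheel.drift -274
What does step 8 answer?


Answer: 2221-08-09

Derivation:
==> toss(k: slokimost_in)
<== sned
==> anchor(d: 2220-04-10)
<== 2220-04-10
==> lodge(k: slokimost_in, v: flogali)
<== nil
==> lunge(n: 25)
<== 2222-05-10
==> names()
<== [hazo_er, slokimost_in]
==> knows(k: hazo_er)
<== yes
==> toss(k: cresni)
<== ToolError: no such key cresni
==> drift(n: -274)
<== 2221-08-09


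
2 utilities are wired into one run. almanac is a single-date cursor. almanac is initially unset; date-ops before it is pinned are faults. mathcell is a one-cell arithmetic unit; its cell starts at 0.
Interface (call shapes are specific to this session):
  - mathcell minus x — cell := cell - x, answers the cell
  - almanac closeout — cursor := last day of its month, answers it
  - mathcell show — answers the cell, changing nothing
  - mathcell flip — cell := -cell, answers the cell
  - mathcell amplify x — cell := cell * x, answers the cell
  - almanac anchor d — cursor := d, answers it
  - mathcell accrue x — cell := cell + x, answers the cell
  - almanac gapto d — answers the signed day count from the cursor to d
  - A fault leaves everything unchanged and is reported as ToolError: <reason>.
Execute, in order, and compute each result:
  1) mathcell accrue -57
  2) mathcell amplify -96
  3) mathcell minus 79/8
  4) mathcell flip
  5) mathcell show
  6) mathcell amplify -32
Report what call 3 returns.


> mathcell accrue x='-57'
[out] -57
> mathcell amplify x='-96'
[out] 5472
> mathcell minus x='79/8'
[out] 43697/8
> mathcell flip
[out] -43697/8
> mathcell show
[out] -43697/8
> mathcell amplify x='-32'
[out] 174788

Answer: 43697/8


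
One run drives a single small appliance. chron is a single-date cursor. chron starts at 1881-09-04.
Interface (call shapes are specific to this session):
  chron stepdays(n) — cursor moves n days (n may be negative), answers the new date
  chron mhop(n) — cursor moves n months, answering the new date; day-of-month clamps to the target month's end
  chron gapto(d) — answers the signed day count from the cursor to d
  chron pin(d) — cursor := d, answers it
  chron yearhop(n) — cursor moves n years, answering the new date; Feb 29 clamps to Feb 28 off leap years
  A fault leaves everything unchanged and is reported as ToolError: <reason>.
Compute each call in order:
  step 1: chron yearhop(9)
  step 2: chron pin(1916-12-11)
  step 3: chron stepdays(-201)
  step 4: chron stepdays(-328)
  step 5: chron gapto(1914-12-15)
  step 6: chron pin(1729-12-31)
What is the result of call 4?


Answer: 1915-07-01

Derivation:
// 1. chron yearhop(9) => 1890-09-04
// 2. chron pin(1916-12-11) => 1916-12-11
// 3. chron stepdays(-201) => 1916-05-24
// 4. chron stepdays(-328) => 1915-07-01
// 5. chron gapto(1914-12-15) => -198
// 6. chron pin(1729-12-31) => 1729-12-31


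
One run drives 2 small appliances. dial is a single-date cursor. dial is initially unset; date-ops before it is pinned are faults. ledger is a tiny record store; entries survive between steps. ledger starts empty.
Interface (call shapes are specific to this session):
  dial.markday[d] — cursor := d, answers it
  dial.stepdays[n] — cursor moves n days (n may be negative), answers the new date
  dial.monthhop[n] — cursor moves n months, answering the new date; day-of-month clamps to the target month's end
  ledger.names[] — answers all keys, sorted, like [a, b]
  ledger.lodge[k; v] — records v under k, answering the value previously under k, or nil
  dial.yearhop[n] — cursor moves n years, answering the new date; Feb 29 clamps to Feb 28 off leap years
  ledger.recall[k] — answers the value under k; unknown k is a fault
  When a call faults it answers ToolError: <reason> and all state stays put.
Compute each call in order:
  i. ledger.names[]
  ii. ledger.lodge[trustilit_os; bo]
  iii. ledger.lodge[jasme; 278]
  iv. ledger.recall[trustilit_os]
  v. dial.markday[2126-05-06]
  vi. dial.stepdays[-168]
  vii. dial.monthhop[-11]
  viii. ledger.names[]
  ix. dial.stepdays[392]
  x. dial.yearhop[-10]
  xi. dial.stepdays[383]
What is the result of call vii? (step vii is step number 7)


Answer: 2124-12-19

Derivation:
> ledger.names
[out] []
> ledger.lodge trustilit_os bo
[out] nil
> ledger.lodge jasme 278
[out] nil
> ledger.recall trustilit_os
[out] bo
> dial.markday 2126-05-06
[out] 2126-05-06
> dial.stepdays -168
[out] 2125-11-19
> dial.monthhop -11
[out] 2124-12-19
> ledger.names
[out] [jasme, trustilit_os]
> dial.stepdays 392
[out] 2126-01-15
> dial.yearhop -10
[out] 2116-01-15
> dial.stepdays 383
[out] 2117-02-01


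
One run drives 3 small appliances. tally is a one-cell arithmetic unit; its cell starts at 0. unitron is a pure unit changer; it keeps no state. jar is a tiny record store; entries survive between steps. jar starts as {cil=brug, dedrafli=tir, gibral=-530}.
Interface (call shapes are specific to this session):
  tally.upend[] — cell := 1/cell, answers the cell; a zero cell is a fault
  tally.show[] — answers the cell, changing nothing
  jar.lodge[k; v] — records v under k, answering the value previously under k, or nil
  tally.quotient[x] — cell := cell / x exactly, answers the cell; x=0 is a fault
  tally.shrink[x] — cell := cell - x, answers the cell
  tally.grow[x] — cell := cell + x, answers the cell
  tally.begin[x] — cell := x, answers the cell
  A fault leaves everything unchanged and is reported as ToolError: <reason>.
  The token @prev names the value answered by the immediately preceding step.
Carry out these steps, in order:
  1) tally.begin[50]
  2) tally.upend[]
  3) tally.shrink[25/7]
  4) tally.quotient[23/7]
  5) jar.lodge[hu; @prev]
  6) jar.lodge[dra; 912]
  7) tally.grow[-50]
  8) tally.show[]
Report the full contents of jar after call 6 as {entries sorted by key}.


[in] begin x: 50
:: 50
[in] upend
:: 1/50
[in] shrink x: 25/7
:: -1243/350
[in] quotient x: 23/7
:: -1243/1150
[in] lodge k: hu v: @prev
:: nil
[in] lodge k: dra v: 912
:: nil
[in] grow x: -50
:: -58743/1150
[in] show
:: -58743/1150

Answer: {cil=brug, dedrafli=tir, dra=912, gibral=-530, hu=-1243/1150}


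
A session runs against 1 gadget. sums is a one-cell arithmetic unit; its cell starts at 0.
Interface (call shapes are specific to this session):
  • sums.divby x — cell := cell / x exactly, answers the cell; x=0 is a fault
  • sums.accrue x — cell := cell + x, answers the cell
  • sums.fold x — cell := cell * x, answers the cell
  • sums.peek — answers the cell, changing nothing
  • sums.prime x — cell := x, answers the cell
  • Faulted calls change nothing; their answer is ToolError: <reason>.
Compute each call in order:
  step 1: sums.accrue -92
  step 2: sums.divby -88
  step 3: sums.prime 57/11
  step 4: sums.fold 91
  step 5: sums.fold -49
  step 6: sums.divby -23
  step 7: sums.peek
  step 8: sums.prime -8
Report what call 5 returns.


-> sums.accrue(-92)
<- -92
-> sums.divby(-88)
<- 23/22
-> sums.prime(57/11)
<- 57/11
-> sums.fold(91)
<- 5187/11
-> sums.fold(-49)
<- -254163/11
-> sums.divby(-23)
<- 254163/253
-> sums.peek()
<- 254163/253
-> sums.prime(-8)
<- -8

Answer: -254163/11


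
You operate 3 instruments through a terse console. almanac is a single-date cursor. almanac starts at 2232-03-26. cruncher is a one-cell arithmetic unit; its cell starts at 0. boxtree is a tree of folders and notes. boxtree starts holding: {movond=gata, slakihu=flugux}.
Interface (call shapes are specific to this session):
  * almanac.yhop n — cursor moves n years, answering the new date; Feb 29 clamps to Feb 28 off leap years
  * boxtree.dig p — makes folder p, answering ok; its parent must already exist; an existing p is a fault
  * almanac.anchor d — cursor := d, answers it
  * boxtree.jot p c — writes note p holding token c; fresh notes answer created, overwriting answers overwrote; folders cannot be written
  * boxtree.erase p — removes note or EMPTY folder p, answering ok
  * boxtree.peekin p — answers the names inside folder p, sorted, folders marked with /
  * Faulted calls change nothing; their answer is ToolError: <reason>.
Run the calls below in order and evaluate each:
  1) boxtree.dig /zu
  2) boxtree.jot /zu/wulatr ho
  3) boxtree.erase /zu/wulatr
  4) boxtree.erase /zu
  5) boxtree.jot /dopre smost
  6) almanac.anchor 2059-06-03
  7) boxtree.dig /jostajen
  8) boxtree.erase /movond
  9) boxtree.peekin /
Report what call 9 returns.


Step: boxtree.dig[p→/zu]
Result: ok
Step: boxtree.jot[p→/zu/wulatr; c→ho]
Result: created
Step: boxtree.erase[p→/zu/wulatr]
Result: ok
Step: boxtree.erase[p→/zu]
Result: ok
Step: boxtree.jot[p→/dopre; c→smost]
Result: created
Step: almanac.anchor[d→2059-06-03]
Result: 2059-06-03
Step: boxtree.dig[p→/jostajen]
Result: ok
Step: boxtree.erase[p→/movond]
Result: ok
Step: boxtree.peekin[p→/]
Result: [dopre, jostajen/, slakihu]

Answer: [dopre, jostajen/, slakihu]


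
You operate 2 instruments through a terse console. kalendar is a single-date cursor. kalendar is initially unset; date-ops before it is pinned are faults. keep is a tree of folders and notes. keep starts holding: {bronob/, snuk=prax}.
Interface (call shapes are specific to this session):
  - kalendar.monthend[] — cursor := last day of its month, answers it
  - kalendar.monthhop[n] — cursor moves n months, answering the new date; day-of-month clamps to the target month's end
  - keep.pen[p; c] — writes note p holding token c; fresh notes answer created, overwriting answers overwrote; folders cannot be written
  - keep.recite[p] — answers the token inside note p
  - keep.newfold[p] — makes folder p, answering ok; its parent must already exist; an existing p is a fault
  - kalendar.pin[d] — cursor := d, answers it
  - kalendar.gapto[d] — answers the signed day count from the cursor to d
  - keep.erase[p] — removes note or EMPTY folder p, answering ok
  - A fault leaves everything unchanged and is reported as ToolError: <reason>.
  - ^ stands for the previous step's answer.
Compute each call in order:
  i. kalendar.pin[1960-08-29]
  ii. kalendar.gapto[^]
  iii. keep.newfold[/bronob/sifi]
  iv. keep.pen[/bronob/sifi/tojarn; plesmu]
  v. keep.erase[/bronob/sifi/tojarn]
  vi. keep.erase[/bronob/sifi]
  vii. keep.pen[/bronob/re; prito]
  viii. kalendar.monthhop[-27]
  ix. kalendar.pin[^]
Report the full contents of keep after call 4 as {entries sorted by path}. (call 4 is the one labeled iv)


CALL kalendar.pin[d='1960-08-29']
RET  1960-08-29
CALL kalendar.gapto[d='^']
RET  0
CALL keep.newfold[p='/bronob/sifi']
RET  ok
CALL keep.pen[p='/bronob/sifi/tojarn'; c='plesmu']
RET  created
CALL keep.erase[p='/bronob/sifi/tojarn']
RET  ok
CALL keep.erase[p='/bronob/sifi']
RET  ok
CALL keep.pen[p='/bronob/re'; c='prito']
RET  created
CALL kalendar.monthhop[n='-27']
RET  1958-05-29
CALL kalendar.pin[d='^']
RET  1958-05-29

Answer: {bronob/, bronob/sifi/, bronob/sifi/tojarn=plesmu, snuk=prax}


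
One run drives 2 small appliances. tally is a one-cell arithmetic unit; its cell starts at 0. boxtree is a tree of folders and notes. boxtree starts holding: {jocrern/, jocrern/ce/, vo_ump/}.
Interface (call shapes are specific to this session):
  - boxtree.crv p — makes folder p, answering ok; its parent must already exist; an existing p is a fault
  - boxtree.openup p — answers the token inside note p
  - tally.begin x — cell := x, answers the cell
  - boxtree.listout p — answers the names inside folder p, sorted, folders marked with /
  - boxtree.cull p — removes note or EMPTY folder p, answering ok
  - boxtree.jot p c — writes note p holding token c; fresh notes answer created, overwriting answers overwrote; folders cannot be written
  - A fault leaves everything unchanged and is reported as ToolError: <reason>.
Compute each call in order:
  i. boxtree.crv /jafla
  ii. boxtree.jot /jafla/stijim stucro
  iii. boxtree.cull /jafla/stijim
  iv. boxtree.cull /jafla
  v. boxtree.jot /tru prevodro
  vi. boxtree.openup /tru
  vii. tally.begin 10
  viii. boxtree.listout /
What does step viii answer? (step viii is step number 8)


→ boxtree.crv(p='/jafla')
← ok
→ boxtree.jot(p='/jafla/stijim', c='stucro')
← created
→ boxtree.cull(p='/jafla/stijim')
← ok
→ boxtree.cull(p='/jafla')
← ok
→ boxtree.jot(p='/tru', c='prevodro')
← created
→ boxtree.openup(p='/tru')
← prevodro
→ tally.begin(x='10')
← 10
→ boxtree.listout(p='/')
← [jocrern/, tru, vo_ump/]

Answer: [jocrern/, tru, vo_ump/]


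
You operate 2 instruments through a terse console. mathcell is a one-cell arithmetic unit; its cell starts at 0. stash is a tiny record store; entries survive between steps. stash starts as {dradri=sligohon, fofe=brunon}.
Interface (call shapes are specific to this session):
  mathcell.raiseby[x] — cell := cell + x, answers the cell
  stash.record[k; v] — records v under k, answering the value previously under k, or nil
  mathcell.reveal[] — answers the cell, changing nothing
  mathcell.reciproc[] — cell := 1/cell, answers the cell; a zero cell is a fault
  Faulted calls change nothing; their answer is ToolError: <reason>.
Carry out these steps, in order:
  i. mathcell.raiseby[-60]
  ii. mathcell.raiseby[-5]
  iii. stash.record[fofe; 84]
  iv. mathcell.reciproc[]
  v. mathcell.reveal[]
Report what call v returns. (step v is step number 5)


! 1. raiseby(x: -60) -> -60
! 2. raiseby(x: -5) -> -65
! 3. record(k: fofe, v: 84) -> brunon
! 4. reciproc() -> -1/65
! 5. reveal() -> -1/65

Answer: -1/65


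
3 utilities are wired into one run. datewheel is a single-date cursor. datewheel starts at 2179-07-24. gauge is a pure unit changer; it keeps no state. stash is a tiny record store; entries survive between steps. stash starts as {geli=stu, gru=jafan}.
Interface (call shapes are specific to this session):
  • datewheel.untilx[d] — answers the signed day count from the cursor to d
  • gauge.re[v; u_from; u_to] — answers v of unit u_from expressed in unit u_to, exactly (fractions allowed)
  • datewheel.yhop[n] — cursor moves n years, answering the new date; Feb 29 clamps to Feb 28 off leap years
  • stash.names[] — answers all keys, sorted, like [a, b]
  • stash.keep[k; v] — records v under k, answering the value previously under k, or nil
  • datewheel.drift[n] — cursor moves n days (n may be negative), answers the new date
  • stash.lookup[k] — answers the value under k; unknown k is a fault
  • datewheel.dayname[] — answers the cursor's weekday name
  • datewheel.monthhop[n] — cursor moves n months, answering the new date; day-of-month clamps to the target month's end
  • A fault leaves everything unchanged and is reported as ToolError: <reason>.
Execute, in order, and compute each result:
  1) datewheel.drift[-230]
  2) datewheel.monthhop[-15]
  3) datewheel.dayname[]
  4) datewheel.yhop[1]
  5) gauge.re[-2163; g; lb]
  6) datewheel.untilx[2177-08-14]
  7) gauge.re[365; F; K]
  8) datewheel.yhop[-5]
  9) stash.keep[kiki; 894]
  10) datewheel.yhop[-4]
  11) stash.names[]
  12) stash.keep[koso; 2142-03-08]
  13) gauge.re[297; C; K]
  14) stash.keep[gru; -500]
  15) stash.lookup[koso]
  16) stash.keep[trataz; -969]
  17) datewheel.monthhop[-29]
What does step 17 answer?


Answer: 2167-04-06

Derivation:
Do: drift[n='-230']
See: 2178-12-06
Do: monthhop[n='-15']
See: 2177-09-06
Do: dayname[]
See: Saturday
Do: yhop[n='1']
See: 2178-09-06
Do: re[v='-2163'; u_from='g'; u_to='lb']
See: -30900000/6479891
Do: untilx[d='2177-08-14']
See: -388
Do: re[v='365'; u_from='F'; u_to='K']
See: 9163/20
Do: yhop[n='-5']
See: 2173-09-06
Do: keep[k='kiki'; v='894']
See: nil
Do: yhop[n='-4']
See: 2169-09-06
Do: names[]
See: [geli, gru, kiki]
Do: keep[k='koso'; v='2142-03-08']
See: nil
Do: re[v='297'; u_from='C'; u_to='K']
See: 11403/20
Do: keep[k='gru'; v='-500']
See: jafan
Do: lookup[k='koso']
See: 2142-03-08
Do: keep[k='trataz'; v='-969']
See: nil
Do: monthhop[n='-29']
See: 2167-04-06


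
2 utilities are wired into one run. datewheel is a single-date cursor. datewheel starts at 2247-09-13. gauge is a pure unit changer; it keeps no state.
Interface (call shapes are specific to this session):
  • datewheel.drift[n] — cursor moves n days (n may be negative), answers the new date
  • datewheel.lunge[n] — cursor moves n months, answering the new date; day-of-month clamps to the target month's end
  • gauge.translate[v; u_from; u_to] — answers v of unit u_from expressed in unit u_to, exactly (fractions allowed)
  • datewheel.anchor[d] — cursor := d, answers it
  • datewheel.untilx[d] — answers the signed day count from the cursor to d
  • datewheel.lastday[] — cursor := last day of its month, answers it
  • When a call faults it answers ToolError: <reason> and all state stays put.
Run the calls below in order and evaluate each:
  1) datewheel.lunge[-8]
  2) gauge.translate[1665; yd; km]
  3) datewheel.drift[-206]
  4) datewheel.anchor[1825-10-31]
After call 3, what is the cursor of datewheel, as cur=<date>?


Then datewheel.lunge(-8), and get 2247-01-13.
I run gauge.translate(1665, yd, km), yielding 380619/250000.
I call datewheel.drift(-206), giving 2246-06-21.
Now I run datewheel.anchor(1825-10-31), — result: 1825-10-31.

Answer: cur=2246-06-21


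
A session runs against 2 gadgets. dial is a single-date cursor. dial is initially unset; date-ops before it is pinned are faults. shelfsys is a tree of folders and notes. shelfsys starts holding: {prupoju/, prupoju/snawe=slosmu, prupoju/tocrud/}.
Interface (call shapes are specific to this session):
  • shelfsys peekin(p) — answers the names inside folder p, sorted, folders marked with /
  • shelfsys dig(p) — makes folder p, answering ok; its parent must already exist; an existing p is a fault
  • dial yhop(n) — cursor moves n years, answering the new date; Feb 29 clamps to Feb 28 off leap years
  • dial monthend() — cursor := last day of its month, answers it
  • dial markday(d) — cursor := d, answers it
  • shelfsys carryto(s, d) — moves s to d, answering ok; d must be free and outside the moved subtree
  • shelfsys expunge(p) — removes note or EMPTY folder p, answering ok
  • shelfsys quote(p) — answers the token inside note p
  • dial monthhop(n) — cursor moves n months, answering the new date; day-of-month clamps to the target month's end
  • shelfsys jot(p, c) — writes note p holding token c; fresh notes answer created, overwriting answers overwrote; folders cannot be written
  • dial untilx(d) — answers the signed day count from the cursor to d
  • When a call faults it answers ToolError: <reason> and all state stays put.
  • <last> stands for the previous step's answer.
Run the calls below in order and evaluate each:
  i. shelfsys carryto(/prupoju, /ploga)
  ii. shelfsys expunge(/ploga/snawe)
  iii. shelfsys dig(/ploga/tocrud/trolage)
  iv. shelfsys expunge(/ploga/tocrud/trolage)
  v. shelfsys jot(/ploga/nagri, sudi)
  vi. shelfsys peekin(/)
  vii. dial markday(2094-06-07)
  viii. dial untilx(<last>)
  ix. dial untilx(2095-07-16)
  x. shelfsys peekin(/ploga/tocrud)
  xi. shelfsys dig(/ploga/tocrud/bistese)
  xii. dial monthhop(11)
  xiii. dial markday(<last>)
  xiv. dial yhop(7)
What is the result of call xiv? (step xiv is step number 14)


% 1. shelfsys carryto(s=/prupoju, d=/ploga) -> ok
% 2. shelfsys expunge(p=/ploga/snawe) -> ok
% 3. shelfsys dig(p=/ploga/tocrud/trolage) -> ok
% 4. shelfsys expunge(p=/ploga/tocrud/trolage) -> ok
% 5. shelfsys jot(p=/ploga/nagri, c=sudi) -> created
% 6. shelfsys peekin(p=/) -> [ploga/]
% 7. dial markday(d=2094-06-07) -> 2094-06-07
% 8. dial untilx(d=<last>) -> 0
% 9. dial untilx(d=2095-07-16) -> 404
% 10. shelfsys peekin(p=/ploga/tocrud) -> []
% 11. shelfsys dig(p=/ploga/tocrud/bistese) -> ok
% 12. dial monthhop(n=11) -> 2095-05-07
% 13. dial markday(d=<last>) -> 2095-05-07
% 14. dial yhop(n=7) -> 2102-05-07

Answer: 2102-05-07


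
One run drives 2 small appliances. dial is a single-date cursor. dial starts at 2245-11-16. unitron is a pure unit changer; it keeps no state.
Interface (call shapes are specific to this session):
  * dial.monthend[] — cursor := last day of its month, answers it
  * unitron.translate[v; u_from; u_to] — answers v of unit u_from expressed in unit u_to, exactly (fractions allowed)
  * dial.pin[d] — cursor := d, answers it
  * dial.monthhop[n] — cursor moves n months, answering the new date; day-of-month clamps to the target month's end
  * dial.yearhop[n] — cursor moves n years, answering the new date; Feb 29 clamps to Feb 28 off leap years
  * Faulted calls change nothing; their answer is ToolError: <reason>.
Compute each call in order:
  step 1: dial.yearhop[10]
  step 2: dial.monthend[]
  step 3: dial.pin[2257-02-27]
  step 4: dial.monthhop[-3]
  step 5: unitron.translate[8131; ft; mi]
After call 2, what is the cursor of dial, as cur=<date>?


Answer: cur=2255-11-30

Derivation:
! dial.yearhop(n='10') => 2255-11-16
! dial.monthend() => 2255-11-30
! dial.pin(d='2257-02-27') => 2257-02-27
! dial.monthhop(n='-3') => 2256-11-27
! unitron.translate(v='8131', u_from='ft', u_to='mi') => 8131/5280


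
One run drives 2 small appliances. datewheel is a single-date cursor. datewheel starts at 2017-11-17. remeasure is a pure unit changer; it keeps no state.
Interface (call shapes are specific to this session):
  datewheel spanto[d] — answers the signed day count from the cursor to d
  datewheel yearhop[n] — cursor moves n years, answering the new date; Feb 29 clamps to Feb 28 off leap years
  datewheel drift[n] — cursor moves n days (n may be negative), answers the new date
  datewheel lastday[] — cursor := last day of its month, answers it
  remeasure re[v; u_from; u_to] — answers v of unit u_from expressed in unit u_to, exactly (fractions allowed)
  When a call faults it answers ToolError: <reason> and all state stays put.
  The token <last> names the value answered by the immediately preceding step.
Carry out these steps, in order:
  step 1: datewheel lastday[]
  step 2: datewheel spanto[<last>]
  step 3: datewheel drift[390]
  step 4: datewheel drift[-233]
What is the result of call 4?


>> datewheel lastday()
<< 2017-11-30
>> datewheel spanto(<last>)
<< 0
>> datewheel drift(390)
<< 2018-12-25
>> datewheel drift(-233)
<< 2018-05-06

Answer: 2018-05-06


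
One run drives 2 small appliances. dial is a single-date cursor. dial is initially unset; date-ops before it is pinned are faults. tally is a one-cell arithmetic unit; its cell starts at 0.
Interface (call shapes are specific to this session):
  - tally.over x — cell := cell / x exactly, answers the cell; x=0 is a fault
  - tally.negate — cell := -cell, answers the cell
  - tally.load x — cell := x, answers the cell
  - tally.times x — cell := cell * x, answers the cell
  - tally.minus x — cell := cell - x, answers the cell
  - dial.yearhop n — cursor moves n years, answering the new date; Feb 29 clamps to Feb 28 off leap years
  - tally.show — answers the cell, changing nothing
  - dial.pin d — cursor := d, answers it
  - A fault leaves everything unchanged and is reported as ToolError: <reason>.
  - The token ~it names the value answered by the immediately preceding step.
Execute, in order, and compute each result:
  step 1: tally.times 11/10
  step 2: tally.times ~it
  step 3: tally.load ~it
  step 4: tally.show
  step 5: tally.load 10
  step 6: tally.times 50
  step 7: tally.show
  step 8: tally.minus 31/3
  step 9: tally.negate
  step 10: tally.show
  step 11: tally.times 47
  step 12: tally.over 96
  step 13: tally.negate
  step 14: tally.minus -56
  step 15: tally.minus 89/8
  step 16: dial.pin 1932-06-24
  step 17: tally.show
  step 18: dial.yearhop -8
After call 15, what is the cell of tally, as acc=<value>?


# tally.times(x='11/10') == 0
# tally.times(x='~it') == 0
# tally.load(x='~it') == 0
# tally.show() == 0
# tally.load(x='10') == 10
# tally.times(x='50') == 500
# tally.show() == 500
# tally.minus(x='31/3') == 1469/3
# tally.negate() == -1469/3
# tally.show() == -1469/3
# tally.times(x='47') == -69043/3
# tally.over(x='96') == -69043/288
# tally.negate() == 69043/288
# tally.minus(x='-56') == 85171/288
# tally.minus(x='89/8') == 81967/288
# dial.pin(d='1932-06-24') == 1932-06-24
# tally.show() == 81967/288
# dial.yearhop(n='-8') == 1924-06-24

Answer: acc=81967/288


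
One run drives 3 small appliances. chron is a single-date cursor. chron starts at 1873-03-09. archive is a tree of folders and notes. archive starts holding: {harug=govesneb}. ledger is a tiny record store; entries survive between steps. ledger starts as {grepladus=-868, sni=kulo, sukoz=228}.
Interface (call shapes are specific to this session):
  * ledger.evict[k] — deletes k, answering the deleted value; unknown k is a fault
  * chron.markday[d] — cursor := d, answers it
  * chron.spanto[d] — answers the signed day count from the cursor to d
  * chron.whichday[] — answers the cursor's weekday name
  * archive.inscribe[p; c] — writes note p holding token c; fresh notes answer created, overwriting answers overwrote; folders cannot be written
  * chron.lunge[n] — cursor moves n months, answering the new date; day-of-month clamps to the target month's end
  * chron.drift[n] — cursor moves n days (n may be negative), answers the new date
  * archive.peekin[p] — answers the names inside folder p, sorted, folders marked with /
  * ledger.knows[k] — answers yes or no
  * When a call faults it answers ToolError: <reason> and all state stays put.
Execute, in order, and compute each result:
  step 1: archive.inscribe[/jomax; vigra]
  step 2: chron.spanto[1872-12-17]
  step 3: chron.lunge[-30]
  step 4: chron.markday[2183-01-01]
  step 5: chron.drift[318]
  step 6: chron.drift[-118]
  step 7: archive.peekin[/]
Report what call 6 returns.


;; 1. archive.inscribe(p→/jomax, c→vigra) : created
;; 2. chron.spanto(d→1872-12-17) : -82
;; 3. chron.lunge(n→-30) : 1870-09-09
;; 4. chron.markday(d→2183-01-01) : 2183-01-01
;; 5. chron.drift(n→318) : 2183-11-15
;; 6. chron.drift(n→-118) : 2183-07-20
;; 7. archive.peekin(p→/) : [harug, jomax]

Answer: 2183-07-20


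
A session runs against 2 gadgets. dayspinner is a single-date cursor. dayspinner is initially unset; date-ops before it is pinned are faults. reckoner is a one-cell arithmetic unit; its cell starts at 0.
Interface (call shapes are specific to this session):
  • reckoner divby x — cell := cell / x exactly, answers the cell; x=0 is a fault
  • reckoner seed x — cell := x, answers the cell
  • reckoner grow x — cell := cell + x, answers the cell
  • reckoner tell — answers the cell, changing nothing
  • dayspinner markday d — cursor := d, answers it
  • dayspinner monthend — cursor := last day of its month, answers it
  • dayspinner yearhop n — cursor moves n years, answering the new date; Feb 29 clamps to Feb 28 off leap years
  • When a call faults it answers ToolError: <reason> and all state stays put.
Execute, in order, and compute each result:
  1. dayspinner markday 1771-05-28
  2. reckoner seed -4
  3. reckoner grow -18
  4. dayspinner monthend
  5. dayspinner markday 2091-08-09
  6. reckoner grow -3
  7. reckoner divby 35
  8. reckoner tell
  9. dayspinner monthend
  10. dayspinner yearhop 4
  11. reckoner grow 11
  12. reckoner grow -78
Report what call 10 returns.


Answer: 2095-08-31

Derivation:
% 1. dayspinner markday(d=1771-05-28) : 1771-05-28
% 2. reckoner seed(x=-4) : -4
% 3. reckoner grow(x=-18) : -22
% 4. dayspinner monthend() : 1771-05-31
% 5. dayspinner markday(d=2091-08-09) : 2091-08-09
% 6. reckoner grow(x=-3) : -25
% 7. reckoner divby(x=35) : -5/7
% 8. reckoner tell() : -5/7
% 9. dayspinner monthend() : 2091-08-31
% 10. dayspinner yearhop(n=4) : 2095-08-31
% 11. reckoner grow(x=11) : 72/7
% 12. reckoner grow(x=-78) : -474/7


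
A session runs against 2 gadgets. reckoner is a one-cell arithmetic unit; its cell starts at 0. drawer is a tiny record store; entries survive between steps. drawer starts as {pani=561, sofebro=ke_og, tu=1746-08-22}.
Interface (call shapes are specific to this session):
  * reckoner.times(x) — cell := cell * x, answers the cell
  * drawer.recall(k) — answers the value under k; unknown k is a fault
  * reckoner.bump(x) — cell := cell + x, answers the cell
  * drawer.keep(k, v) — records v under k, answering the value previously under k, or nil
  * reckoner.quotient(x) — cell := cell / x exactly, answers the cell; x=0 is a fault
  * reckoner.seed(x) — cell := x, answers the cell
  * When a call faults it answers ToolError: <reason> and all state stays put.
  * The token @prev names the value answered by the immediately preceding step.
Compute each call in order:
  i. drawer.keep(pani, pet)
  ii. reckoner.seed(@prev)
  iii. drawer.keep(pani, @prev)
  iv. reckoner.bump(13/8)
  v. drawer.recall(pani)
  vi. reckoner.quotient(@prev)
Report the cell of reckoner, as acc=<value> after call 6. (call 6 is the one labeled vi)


Answer: acc=4501/4488

Derivation:
→ drawer.keep(k: pani, v: pet)
← 561
→ reckoner.seed(x: @prev)
← 561
→ drawer.keep(k: pani, v: @prev)
← pet
→ reckoner.bump(x: 13/8)
← 4501/8
→ drawer.recall(k: pani)
← 561
→ reckoner.quotient(x: @prev)
← 4501/4488
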